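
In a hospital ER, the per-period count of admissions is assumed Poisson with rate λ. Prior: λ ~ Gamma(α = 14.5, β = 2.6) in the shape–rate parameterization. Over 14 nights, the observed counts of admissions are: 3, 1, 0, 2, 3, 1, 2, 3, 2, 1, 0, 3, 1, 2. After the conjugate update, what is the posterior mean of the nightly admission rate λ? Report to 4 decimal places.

With a Gamma(shape α, rate β) prior, the Poisson likelihood is conjugate: the posterior is Gamma(α + ΣXᵢ, β + n).
Sum of counts S = 24 over n = 14 nights.
Posterior: Gamma(α+S, β+n) = Gamma(14.5+24, 2.6+14) = Gamma(38.5, 16.6).
Posterior mean = α/β = 38.5/16.6 = 2.3193.

2.3193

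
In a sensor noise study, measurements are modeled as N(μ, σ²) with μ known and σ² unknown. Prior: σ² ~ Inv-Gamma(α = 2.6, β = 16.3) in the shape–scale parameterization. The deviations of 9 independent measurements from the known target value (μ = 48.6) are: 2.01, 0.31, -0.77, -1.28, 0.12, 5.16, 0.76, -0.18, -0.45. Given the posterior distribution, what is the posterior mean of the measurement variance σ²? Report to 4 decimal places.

With known mean μ and an Inverse-Gamma(α, β) prior on σ², the Normal likelihood is conjugate: posterior is Inv-Gamma(α + n/2, β + Σ(xᵢ−μ)²/2).
Σ(xᵢ−μ)² = (2.01)² + (0.31)² + (-0.77)² + (-1.28)² + (0.12)² + (5.16)² + (0.76)² + (-0.18)² + (-0.45)² = 33.8200.
Posterior: Inv-Gamma(2.6 + 9/2, 16.3 + 33.8200/2) = Inv-Gamma(7.10, 33.21000).
E[σ²|data] = β/(α−1) = 33.21000/6.10 = 5.4443.

5.4443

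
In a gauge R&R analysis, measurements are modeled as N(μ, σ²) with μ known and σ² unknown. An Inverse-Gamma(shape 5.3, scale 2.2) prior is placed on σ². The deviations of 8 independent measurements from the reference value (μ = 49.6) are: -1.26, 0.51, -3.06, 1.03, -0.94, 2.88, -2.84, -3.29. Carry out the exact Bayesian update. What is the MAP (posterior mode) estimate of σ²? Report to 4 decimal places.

2.1718

With known mean μ and an Inverse-Gamma(α, β) prior on σ², the Normal likelihood is conjugate: posterior is Inv-Gamma(α + n/2, β + Σ(xᵢ−μ)²/2).
Σ(xᵢ−μ)² = (-1.26)² + (0.51)² + (-3.06)² + (1.03)² + (-0.94)² + (2.88)² + (-2.84)² + (-3.29)² = 40.3399.
Posterior: Inv-Gamma(5.3 + 8/2, 2.2 + 40.3399/2) = Inv-Gamma(9.30, 22.36995).
Mode = β/(α+1) = 22.36995/10.30 = 2.1718.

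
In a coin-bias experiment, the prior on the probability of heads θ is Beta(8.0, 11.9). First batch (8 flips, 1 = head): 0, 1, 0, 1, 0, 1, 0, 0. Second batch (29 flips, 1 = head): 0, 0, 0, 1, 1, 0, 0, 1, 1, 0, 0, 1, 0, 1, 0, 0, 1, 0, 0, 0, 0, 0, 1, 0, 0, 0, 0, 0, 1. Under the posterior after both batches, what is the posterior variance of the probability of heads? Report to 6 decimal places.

0.003937

The Beta prior is conjugate to a Binomial/Bernoulli likelihood; the update adds successes to α and failures to β.
After batch 1: Beta(8.0+3, 11.9+5) = Beta(11.0, 16.9).
After batch 2: Beta(11.0+9, 16.9+20) = Beta(20.0, 36.9).
Var = αβ/((α+β)²(α+β+1)) = 20.0·36.9/(56.9²·57.9) = 0.003937.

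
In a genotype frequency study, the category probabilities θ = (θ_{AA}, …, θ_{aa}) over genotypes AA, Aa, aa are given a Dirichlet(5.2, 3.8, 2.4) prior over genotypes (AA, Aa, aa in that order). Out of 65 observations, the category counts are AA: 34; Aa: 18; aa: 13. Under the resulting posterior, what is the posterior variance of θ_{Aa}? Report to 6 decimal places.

The Dirichlet prior is conjugate to the Multinomial likelihood: each posterior αⱼ = prior αⱼ + observed count nⱼ.
Posterior concentration: (39.2, 21.8, 15.4), total = 76.4.
Var[θ_j] = α_j(Σα−α_j)/((Σα)²(Σα+1)) = 21.8·54.6/(76.4²·77.4) = 0.002635.

0.002635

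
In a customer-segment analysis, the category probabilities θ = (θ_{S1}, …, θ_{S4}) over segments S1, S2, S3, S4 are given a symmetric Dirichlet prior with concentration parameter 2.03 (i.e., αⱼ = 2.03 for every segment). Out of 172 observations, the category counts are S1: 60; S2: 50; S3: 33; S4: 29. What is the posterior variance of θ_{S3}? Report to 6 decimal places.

0.000865

The Dirichlet prior is conjugate to the Multinomial likelihood: each posterior αⱼ = prior αⱼ + observed count nⱼ.
Posterior concentration: (62.03, 52.03, 35.03, 31.03), total = 180.12.
Var[θ_j] = α_j(Σα−α_j)/((Σα)²(Σα+1)) = 35.03·145.09/(180.12²·181.12) = 0.000865.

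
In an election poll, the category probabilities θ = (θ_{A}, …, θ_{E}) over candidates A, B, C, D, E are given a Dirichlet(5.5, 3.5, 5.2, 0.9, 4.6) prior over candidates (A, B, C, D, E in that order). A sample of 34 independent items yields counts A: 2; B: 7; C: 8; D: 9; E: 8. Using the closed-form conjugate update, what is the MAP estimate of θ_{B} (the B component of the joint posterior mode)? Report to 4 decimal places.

The Dirichlet prior is conjugate to the Multinomial likelihood: each posterior αⱼ = prior αⱼ + observed count nⱼ.
Posterior concentration: (7.5, 10.5, 13.2, 9.9, 12.6), total = 53.7.
Joint mode component: (α_{B}−1)/(Σα−K) = 9.5/48.7 = 0.1951.

0.1951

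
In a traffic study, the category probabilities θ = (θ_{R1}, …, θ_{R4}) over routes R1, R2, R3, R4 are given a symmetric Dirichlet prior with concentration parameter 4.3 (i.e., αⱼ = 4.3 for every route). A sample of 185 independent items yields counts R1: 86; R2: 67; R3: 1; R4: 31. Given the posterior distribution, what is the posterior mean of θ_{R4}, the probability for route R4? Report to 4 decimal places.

0.1746

The Dirichlet prior is conjugate to the Multinomial likelihood: each posterior αⱼ = prior αⱼ + observed count nⱼ.
Posterior concentration: (90.3, 71.3, 5.3, 35.3), total = 202.2.
E[θ_{R4}|data] = α_{R4}/Σα = 35.3/202.2 = 0.1746.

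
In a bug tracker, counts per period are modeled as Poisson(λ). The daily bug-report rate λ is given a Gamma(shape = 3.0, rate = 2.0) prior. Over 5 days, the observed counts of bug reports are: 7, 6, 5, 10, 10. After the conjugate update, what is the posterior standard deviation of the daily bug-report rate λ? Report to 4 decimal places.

0.9147

With a Gamma(shape α, rate β) prior, the Poisson likelihood is conjugate: the posterior is Gamma(α + ΣXᵢ, β + n).
Sum of counts S = 38 over n = 5 days.
Posterior: Gamma(α+S, β+n) = Gamma(3.0+38, 2.0+5) = Gamma(41.0, 7.0).
SD = √α/β = √41.0/7.0 = 0.9147.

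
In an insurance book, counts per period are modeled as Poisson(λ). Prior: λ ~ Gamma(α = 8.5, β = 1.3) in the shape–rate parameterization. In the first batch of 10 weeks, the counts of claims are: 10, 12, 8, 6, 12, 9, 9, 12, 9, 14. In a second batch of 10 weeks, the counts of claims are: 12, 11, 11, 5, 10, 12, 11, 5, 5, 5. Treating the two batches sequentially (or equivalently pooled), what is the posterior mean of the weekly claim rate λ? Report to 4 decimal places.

With a Gamma(shape α, rate β) prior, the Poisson likelihood is conjugate: the posterior is Gamma(α + ΣXᵢ, β + n).
Batch 1: sum of counts S = 101 over n = 10 weeks.
After batch 1: Gamma(α+S, β+n) = Gamma(8.5+101, 1.3+10) = Gamma(109.5, 11.3).
Batch 2: sum of counts S = 87 over n = 10 weeks.
After batch 2: Gamma(α+S, β+n) = Gamma(109.5+87, 11.3+10) = Gamma(196.5, 21.3).
Posterior mean = α/β = 196.5/21.3 = 9.2254.

9.2254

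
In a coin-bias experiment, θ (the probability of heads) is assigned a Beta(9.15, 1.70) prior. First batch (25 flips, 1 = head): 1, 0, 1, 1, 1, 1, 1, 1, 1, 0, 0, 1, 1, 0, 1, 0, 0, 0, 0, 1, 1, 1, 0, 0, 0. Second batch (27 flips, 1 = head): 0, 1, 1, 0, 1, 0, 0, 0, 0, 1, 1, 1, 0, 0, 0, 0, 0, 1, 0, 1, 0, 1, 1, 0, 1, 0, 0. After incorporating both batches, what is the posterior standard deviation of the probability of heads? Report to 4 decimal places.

The Beta prior is conjugate to a Binomial/Bernoulli likelihood; the update adds successes to α and failures to β.
After batch 1: Beta(9.15+14, 1.70+11) = Beta(23.15, 12.70).
After batch 2: Beta(23.15+11, 12.70+16) = Beta(34.15, 28.70).
Var = αβ/((α+β)²(α+β+1)) = 34.15·28.70/(62.85²·63.85) = 0.00388599; SD = √0.00388599 = 0.0623.

0.0623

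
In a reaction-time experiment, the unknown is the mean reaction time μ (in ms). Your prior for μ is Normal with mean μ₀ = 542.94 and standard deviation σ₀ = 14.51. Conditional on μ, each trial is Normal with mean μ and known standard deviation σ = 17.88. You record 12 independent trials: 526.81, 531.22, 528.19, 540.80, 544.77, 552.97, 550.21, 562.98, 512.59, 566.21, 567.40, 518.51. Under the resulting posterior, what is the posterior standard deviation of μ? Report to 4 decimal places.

4.8630

For Normal data with known variance σ², a Normal(μ₀, σ₀²) prior on μ is conjugate. Posterior precision = 1/σ₀² + n/σ²; posterior mean is the precision-weighted average of μ₀ and x̄.
σ₀² = 14.51² = 210.5401, σ² = 17.88² = 319.6944; σ² + n·σ₀² = 319.6944 + 12·210.5401 = 2846.1756.
Posterior precision = 1/σ₀² + n/σ² = 1/210.5401 + 12/319.6944 = (σ² + n·σ₀²)/(σ₀²σ²) = 2846.1756/(210.5401·319.6944); posterior variance σₙ² = σ₀²σ²/(σ² + n·σ₀²) = 210.5401·319.6944/2846.1756 = 23.648748.
Posterior SD = √σₙ² = √(210.5401·319.6944/2846.1756) = 4.8630.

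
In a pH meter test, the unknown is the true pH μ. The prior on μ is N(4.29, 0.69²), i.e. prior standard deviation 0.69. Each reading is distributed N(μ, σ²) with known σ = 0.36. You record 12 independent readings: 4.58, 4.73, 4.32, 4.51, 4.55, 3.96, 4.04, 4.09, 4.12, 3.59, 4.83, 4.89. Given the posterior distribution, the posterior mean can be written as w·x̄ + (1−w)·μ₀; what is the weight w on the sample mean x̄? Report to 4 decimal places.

For Normal data with known variance σ², a Normal(μ₀, σ₀²) prior on μ is conjugate. Posterior precision = 1/σ₀² + n/σ²; posterior mean is the precision-weighted average of μ₀ and x̄.
σ₀² = 0.69² = 0.4761, σ² = 0.36² = 0.1296. Prior precision 1/σ₀² = 1/0.4761; data precision n/σ² = 12/0.1296.
w = (n/σ²)/(1/σ₀² + n/σ²) = n·σ₀²/(σ² + n·σ₀²) = 12·0.4761/(0.1296 + 12·0.4761) = 5.7132/5.8428 = 0.9778.

0.9778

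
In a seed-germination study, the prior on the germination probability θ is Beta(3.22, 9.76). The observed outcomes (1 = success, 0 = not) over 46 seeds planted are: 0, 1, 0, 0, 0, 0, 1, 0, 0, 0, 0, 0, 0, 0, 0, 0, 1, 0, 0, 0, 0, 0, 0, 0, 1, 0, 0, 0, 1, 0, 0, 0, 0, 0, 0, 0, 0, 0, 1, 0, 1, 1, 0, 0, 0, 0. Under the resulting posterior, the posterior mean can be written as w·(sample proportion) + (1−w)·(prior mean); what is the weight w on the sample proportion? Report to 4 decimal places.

The Beta prior is conjugate to a Binomial/Bernoulli likelihood; the update adds successes to α and failures to β.
Posterior mean = (α₀+k)/(α₀+β₀+n) = [n/(α₀+β₀+n)]·(k/n) + [(α₀+β₀)/(α₀+β₀+n)]·α₀/(α₀+β₀), so only n and the prior enter the weight.
The weight on the data is w = n/(α₀+β₀+n) = 46/(3.22+9.76+46) = 46/58.98 = 0.7799.

0.7799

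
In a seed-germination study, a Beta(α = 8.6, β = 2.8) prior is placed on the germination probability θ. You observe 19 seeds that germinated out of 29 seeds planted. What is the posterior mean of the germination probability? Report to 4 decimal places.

0.6832

The Beta prior is conjugate to a Binomial/Bernoulli likelihood; the update adds successes to α and failures to β.
Posterior: Beta(α+k, β+n−k) = Beta(8.6+19, 2.8+10) = Beta(27.6, 12.8).
Posterior mean = α/(α+β) = 27.6/40.4 = 0.6832.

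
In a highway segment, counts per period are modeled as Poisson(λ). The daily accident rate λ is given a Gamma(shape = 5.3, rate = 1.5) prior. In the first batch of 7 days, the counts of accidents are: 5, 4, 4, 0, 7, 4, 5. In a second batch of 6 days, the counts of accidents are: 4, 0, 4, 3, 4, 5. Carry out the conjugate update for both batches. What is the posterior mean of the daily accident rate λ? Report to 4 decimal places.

With a Gamma(shape α, rate β) prior, the Poisson likelihood is conjugate: the posterior is Gamma(α + ΣXᵢ, β + n).
Batch 1: sum of counts S = 29 over n = 7 days.
After batch 1: Gamma(α+S, β+n) = Gamma(5.3+29, 1.5+7) = Gamma(34.3, 8.5).
Batch 2: sum of counts S = 20 over n = 6 days.
After batch 2: Gamma(α+S, β+n) = Gamma(34.3+20, 8.5+6) = Gamma(54.3, 14.5).
Posterior mean = α/β = 54.3/14.5 = 3.7448.

3.7448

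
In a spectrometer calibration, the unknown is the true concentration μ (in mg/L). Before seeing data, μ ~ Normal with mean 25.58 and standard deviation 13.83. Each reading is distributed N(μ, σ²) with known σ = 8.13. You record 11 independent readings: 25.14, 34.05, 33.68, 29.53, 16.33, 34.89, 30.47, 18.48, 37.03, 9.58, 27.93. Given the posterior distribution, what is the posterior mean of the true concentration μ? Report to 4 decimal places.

26.9664

For Normal data with known variance σ², a Normal(μ₀, σ₀²) prior on μ is conjugate. Posterior precision = 1/σ₀² + n/σ²; posterior mean is the precision-weighted average of μ₀ and x̄.
Σxᵢ = 25.14 + 34.05 + 33.68 + 29.53 + 16.33 + 34.89 + 30.47 + 18.48 + 37.03 + 9.58 + 27.93 = 297.11, so n·x̄ = 297.11.
σ₀² = 13.83² = 191.2689, σ² = 8.13² = 66.0969; σ² + n·σ₀² = 66.0969 + 11·191.2689 = 2170.0548.
Posterior mean = (μ₀/σ₀² + n·x̄/σ²)/(1/σ₀² + n/σ²) = (σ²·μ₀ + σ₀²·n·x̄)/(σ² + n·σ₀²) = (66.0969·25.58 + 191.2689·297.11)/2170.0548 = 58518.661581/2170.0548 = 26.9664.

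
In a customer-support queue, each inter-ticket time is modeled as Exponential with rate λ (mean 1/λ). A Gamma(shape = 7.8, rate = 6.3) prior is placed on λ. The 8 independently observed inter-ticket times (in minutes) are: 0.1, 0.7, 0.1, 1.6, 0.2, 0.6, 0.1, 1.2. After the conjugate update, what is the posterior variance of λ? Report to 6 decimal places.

0.132985

With a Gamma(shape α, rate β) prior on the exponential rate λ, the posterior after n observations with total T = Σxᵢ is Gamma(α+n, β+T).
Sum of observations T = 4.6 minutes; n = 8.
Posterior: Gamma(7.8+8, 6.3+4.6) = Gamma(15.8, 10.9).
Var = α/β² = 0.132985.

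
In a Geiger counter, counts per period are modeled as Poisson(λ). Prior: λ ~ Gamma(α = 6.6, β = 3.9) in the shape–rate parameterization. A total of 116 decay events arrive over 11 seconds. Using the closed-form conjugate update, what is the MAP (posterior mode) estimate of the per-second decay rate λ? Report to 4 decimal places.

8.1611

With a Gamma(shape α, rate β) prior, the Poisson likelihood is conjugate: the posterior is Gamma(α + ΣXᵢ, β + n).
Posterior: Gamma(α+S, β+n) = Gamma(6.6+116, 3.9+11) = Gamma(122.6, 14.9).
Mode of Gamma(α,β) for α≥1 is (α−1)/β = 121.6/14.9 = 8.1611.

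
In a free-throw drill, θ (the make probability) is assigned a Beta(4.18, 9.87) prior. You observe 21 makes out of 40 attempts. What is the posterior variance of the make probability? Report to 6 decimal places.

0.004520

The Beta prior is conjugate to a Binomial/Bernoulli likelihood; the update adds successes to α and failures to β.
Posterior: Beta(α+k, β+n−k) = Beta(4.18+21, 9.87+19) = Beta(25.18, 28.87).
Var = αβ/((α+β)²(α+β+1)) = 25.18·28.87/(54.05²·55.05) = 0.004520.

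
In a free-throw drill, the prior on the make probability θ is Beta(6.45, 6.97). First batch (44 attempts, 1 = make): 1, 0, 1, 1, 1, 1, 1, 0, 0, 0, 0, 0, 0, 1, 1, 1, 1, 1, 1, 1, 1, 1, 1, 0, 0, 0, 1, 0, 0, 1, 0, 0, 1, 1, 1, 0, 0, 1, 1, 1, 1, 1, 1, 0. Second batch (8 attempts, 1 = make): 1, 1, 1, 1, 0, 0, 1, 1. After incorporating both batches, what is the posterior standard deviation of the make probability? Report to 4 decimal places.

The Beta prior is conjugate to a Binomial/Bernoulli likelihood; the update adds successes to α and failures to β.
After batch 1: Beta(6.45+27, 6.97+17) = Beta(33.45, 23.97).
After batch 2: Beta(33.45+6, 23.97+2) = Beta(39.45, 25.97).
Var = αβ/((α+β)²(α+β+1)) = 39.45·25.97/(65.42²·66.42) = 0.00360412; SD = √0.00360412 = 0.0600.

0.0600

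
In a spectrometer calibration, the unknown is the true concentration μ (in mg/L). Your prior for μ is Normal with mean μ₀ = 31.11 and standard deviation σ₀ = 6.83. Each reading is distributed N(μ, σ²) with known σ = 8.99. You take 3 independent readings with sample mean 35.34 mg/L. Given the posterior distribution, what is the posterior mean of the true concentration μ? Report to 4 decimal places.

33.7914

For Normal data with known variance σ², a Normal(μ₀, σ₀²) prior on μ is conjugate. Posterior precision = 1/σ₀² + n/σ²; posterior mean is the precision-weighted average of μ₀ and x̄.
n·x̄ = 3·35.34 = 106.02.
σ₀² = 6.83² = 46.6489, σ² = 8.99² = 80.8201; σ² + n·σ₀² = 80.8201 + 3·46.6489 = 220.7668.
Posterior mean = (μ₀/σ₀² + n·x̄/σ²)/(1/σ₀² + n/σ²) = (σ²·μ₀ + σ₀²·n·x̄)/(σ² + n·σ₀²) = (80.8201·31.11 + 46.6489·106.02)/220.7668 = 7460.029689/220.7668 = 33.7914.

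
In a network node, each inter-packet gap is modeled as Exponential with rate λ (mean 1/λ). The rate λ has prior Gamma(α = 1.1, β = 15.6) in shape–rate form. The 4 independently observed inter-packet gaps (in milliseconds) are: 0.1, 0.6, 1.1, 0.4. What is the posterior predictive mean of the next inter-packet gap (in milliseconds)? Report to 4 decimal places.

4.3415

With a Gamma(shape α, rate β) prior on the exponential rate λ, the posterior after n observations with total T = Σxᵢ is Gamma(α+n, β+T).
Sum of observations T = 2.2 milliseconds; n = 4.
Posterior: Gamma(1.1+4, 15.6+2.2) = Gamma(5.1, 17.8).
The predictive distribution for the next observation is Lomax; its mean is β/(α−1) = 17.8/4.1 = 4.3415.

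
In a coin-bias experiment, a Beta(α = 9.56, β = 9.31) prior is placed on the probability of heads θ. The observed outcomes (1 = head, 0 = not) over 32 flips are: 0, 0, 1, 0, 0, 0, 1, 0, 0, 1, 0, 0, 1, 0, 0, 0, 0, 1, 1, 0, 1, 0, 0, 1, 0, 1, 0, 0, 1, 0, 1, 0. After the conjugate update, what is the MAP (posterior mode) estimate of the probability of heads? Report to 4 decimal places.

The Beta prior is conjugate to a Binomial/Bernoulli likelihood; the update adds successes to α and failures to β.
Posterior: Beta(α+k, β+n−k) = Beta(9.56+11, 9.31+21) = Beta(20.56, 30.31).
Mode of Beta(a,b) for a,b>1 is (a−1)/(a+b−2) = 19.56/48.87 = 0.4002.

0.4002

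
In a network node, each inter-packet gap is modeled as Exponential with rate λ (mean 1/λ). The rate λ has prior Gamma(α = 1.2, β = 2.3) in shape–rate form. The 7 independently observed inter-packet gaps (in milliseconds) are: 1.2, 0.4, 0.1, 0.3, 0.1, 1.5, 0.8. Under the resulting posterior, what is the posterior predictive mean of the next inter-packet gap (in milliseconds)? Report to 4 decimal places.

0.9306

With a Gamma(shape α, rate β) prior on the exponential rate λ, the posterior after n observations with total T = Σxᵢ is Gamma(α+n, β+T).
Sum of observations T = 4.4 milliseconds; n = 7.
Posterior: Gamma(1.2+7, 2.3+4.4) = Gamma(8.2, 6.7).
The predictive distribution for the next observation is Lomax; its mean is β/(α−1) = 6.7/7.2 = 0.9306.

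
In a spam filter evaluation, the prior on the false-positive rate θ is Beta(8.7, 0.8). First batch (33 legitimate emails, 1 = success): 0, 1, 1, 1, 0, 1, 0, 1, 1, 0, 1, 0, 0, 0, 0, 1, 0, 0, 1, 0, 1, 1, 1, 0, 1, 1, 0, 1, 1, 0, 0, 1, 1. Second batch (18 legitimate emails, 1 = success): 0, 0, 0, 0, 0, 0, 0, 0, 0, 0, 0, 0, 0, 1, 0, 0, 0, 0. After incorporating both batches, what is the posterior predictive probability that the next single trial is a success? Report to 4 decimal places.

0.4579

The Beta prior is conjugate to a Binomial/Bernoulli likelihood; the update adds successes to α and failures to β.
After batch 1: Beta(8.7+18, 0.8+15) = Beta(26.7, 15.8).
After batch 2: Beta(26.7+1, 15.8+17) = Beta(27.7, 32.8).
For a single future Bernoulli trial, P(success | data) = α/(α+β) = 0.4579.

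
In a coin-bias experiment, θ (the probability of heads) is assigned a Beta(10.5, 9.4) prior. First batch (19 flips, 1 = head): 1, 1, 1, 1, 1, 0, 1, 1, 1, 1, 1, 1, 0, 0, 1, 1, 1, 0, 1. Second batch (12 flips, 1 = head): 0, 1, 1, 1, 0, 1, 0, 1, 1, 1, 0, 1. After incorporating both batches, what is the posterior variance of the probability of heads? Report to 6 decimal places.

The Beta prior is conjugate to a Binomial/Bernoulli likelihood; the update adds successes to α and failures to β.
After batch 1: Beta(10.5+15, 9.4+4) = Beta(25.5, 13.4).
After batch 2: Beta(25.5+8, 13.4+4) = Beta(33.5, 17.4).
Var = αβ/((α+β)²(α+β+1)) = 33.5·17.4/(50.9²·51.9) = 0.004335.

0.004335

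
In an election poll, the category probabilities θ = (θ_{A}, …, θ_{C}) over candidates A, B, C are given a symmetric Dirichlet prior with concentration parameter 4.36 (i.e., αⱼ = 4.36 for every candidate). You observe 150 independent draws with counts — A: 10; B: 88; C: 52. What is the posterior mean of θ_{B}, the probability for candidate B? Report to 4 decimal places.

0.5663

The Dirichlet prior is conjugate to the Multinomial likelihood: each posterior αⱼ = prior αⱼ + observed count nⱼ.
Posterior concentration: (14.36, 92.36, 56.36), total = 163.08.
E[θ_{B}|data] = α_{B}/Σα = 92.36/163.08 = 0.5663.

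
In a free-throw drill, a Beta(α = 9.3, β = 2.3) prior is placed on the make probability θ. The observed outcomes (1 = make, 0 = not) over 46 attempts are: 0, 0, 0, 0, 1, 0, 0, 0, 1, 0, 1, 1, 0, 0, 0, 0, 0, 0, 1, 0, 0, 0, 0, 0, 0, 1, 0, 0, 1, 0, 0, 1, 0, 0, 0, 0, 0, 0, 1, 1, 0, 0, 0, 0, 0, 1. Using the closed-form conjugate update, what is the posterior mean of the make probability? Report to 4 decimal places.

The Beta prior is conjugate to a Binomial/Bernoulli likelihood; the update adds successes to α and failures to β.
Posterior: Beta(α+k, β+n−k) = Beta(9.3+11, 2.3+35) = Beta(20.3, 37.3).
Posterior mean = α/(α+β) = 20.3/57.6 = 0.3524.

0.3524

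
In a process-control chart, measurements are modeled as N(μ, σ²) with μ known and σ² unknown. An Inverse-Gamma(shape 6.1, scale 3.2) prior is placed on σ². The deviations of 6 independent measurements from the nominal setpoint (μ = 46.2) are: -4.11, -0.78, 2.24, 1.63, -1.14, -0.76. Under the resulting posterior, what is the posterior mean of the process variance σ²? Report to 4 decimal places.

With known mean μ and an Inverse-Gamma(α, β) prior on σ², the Normal likelihood is conjugate: posterior is Inv-Gamma(α + n/2, β + Σ(xᵢ−μ)²/2).
Σ(xᵢ−μ)² = (-4.11)² + (-0.78)² + (2.24)² + (1.63)² + (-1.14)² + (-0.76)² = 27.0522.
Posterior: Inv-Gamma(6.1 + 6/2, 3.2 + 27.0522/2) = Inv-Gamma(9.10, 16.72610).
E[σ²|data] = β/(α−1) = 16.72610/8.10 = 2.0650.

2.0650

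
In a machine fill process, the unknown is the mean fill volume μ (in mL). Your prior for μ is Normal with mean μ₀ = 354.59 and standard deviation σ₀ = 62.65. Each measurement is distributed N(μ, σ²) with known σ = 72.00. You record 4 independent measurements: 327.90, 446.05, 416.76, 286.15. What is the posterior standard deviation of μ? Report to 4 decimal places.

For Normal data with known variance σ², a Normal(μ₀, σ₀²) prior on μ is conjugate. Posterior precision = 1/σ₀² + n/σ²; posterior mean is the precision-weighted average of μ₀ and x̄.
σ₀² = 62.65² = 3925.0225, σ² = 72.00² = 5184; σ² + n·σ₀² = 5184 + 4·3925.0225 = 20884.09.
Posterior precision = 1/σ₀² + n/σ² = 1/3925.0225 + 4/5184 = (σ² + n·σ₀²)/(σ₀²σ²) = 20884.09/(3925.0225·5184); posterior variance σₙ² = σ₀²σ²/(σ² + n·σ₀²) = 3925.0225·5184/20884.09 = 974.297498.
Posterior SD = √σₙ² = √(3925.0225·5184/20884.09) = 31.2137.

31.2137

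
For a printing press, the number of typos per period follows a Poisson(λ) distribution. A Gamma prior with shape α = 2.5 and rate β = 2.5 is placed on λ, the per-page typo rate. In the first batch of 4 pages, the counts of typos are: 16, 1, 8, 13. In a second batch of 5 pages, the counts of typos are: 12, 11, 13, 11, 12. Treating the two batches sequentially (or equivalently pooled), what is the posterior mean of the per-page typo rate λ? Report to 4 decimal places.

With a Gamma(shape α, rate β) prior, the Poisson likelihood is conjugate: the posterior is Gamma(α + ΣXᵢ, β + n).
Batch 1: sum of counts S = 38 over n = 4 pages.
After batch 1: Gamma(α+S, β+n) = Gamma(2.5+38, 2.5+4) = Gamma(40.5, 6.5).
Batch 2: sum of counts S = 59 over n = 5 pages.
After batch 2: Gamma(α+S, β+n) = Gamma(40.5+59, 6.5+5) = Gamma(99.5, 11.5).
Posterior mean = α/β = 99.5/11.5 = 8.6522.

8.6522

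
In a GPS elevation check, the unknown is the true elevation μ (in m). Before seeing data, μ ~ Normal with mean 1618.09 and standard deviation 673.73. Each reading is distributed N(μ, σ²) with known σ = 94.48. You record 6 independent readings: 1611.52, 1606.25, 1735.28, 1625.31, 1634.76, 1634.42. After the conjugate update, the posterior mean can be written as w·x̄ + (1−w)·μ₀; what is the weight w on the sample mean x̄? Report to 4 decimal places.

For Normal data with known variance σ², a Normal(μ₀, σ₀²) prior on μ is conjugate. Posterior precision = 1/σ₀² + n/σ²; posterior mean is the precision-weighted average of μ₀ and x̄.
σ₀² = 673.73² = 453912.1129, σ² = 94.48² = 8926.4704. Prior precision 1/σ₀² = 1/453912.1129; data precision n/σ² = 6/8926.4704.
w = (n/σ²)/(1/σ₀² + n/σ²) = n·σ₀²/(σ² + n·σ₀²) = 6·453912.1129/(8926.4704 + 6·453912.1129) = 2723472.6774/2732399.1478 = 0.9967.

0.9967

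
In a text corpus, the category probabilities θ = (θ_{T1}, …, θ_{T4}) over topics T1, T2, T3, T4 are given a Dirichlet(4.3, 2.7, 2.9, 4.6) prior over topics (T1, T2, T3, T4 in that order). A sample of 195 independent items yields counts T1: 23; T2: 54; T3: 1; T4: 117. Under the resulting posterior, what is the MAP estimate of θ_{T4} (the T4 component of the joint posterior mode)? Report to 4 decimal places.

0.5869

The Dirichlet prior is conjugate to the Multinomial likelihood: each posterior αⱼ = prior αⱼ + observed count nⱼ.
Posterior concentration: (27.3, 56.7, 3.9, 121.6), total = 209.5.
Joint mode component: (α_{T4}−1)/(Σα−K) = 120.6/205.5 = 0.5869.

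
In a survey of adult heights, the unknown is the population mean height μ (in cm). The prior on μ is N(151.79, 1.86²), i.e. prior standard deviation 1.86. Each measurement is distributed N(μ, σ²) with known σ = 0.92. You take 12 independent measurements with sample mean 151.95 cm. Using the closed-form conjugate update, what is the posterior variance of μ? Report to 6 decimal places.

For Normal data with known variance σ², a Normal(μ₀, σ₀²) prior on μ is conjugate. Posterior precision = 1/σ₀² + n/σ²; posterior mean is the precision-weighted average of μ₀ and x̄.
σ₀² = 1.86² = 3.4596, σ² = 0.92² = 0.8464; σ² + n·σ₀² = 0.8464 + 12·3.4596 = 42.3616.
Posterior precision = 1/σ₀² + n/σ² = 1/3.4596 + 12/0.8464 = (σ² + n·σ₀²)/(σ₀²σ²) = 42.3616/(3.4596·0.8464); posterior variance σₙ² = σ₀²σ²/(σ² + n·σ₀²) = 3.4596·0.8464/42.3616 = 0.069124.

0.069124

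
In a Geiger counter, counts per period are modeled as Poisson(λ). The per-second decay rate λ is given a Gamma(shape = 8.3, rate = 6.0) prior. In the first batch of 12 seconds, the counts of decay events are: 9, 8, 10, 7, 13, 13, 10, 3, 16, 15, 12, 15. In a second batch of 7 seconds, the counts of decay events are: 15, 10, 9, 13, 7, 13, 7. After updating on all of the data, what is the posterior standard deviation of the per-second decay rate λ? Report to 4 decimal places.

0.5842

With a Gamma(shape α, rate β) prior, the Poisson likelihood is conjugate: the posterior is Gamma(α + ΣXᵢ, β + n).
Batch 1: sum of counts S = 131 over n = 12 seconds.
After batch 1: Gamma(α+S, β+n) = Gamma(8.3+131, 6.0+12) = Gamma(139.3, 18.0).
Batch 2: sum of counts S = 74 over n = 7 seconds.
After batch 2: Gamma(α+S, β+n) = Gamma(139.3+74, 18.0+7) = Gamma(213.3, 25.0).
SD = √α/β = √213.3/25.0 = 0.5842.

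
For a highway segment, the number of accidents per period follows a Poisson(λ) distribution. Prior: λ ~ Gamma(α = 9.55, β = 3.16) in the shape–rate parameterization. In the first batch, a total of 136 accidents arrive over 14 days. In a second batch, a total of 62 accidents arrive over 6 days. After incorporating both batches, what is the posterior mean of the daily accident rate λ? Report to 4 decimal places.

8.9616

With a Gamma(shape α, rate β) prior, the Poisson likelihood is conjugate: the posterior is Gamma(α + ΣXᵢ, β + n).
After batch 1: Gamma(α+S, β+n) = Gamma(9.55+136, 3.16+14) = Gamma(145.55, 17.16).
After batch 2: Gamma(α+S, β+n) = Gamma(145.55+62, 17.16+6) = Gamma(207.55, 23.16).
Posterior mean = α/β = 207.55/23.16 = 8.9616.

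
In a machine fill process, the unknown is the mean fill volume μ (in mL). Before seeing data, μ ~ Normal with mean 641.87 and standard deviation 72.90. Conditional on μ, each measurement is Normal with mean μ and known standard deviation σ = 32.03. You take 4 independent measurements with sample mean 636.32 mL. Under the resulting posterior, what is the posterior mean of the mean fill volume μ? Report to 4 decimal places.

For Normal data with known variance σ², a Normal(μ₀, σ₀²) prior on μ is conjugate. Posterior precision = 1/σ₀² + n/σ²; posterior mean is the precision-weighted average of μ₀ and x̄.
n·x̄ = 4·636.32 = 2545.28.
σ₀² = 72.90² = 5314.41, σ² = 32.03² = 1025.9209; σ² + n·σ₀² = 1025.9209 + 4·5314.41 = 22283.5609.
Posterior mean = (μ₀/σ₀² + n·x̄/σ²)/(1/σ₀² + n/σ²) = (σ²·μ₀ + σ₀²·n·x̄)/(σ² + n·σ₀²) = (1025.9209·641.87 + 5314.41·2545.28)/22283.5609 = 14185169.332883/22283.5609 = 636.5755.

636.5755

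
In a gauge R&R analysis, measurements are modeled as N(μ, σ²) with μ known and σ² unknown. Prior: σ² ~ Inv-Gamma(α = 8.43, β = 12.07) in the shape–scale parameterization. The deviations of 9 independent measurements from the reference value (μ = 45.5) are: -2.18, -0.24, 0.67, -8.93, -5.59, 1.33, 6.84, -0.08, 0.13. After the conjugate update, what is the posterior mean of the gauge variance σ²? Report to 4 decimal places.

With known mean μ and an Inverse-Gamma(α, β) prior on σ², the Normal likelihood is conjugate: posterior is Inv-Gamma(α + n/2, β + Σ(xᵢ−μ)²/2).
Σ(xᵢ−μ)² = (-2.18)² + (-0.24)² + (0.67)² + (-8.93)² + (-5.59)² + (1.33)² + (6.84)² + (-0.08)² + (0.13)² = 164.8297.
Posterior: Inv-Gamma(8.43 + 9/2, 12.07 + 164.8297/2) = Inv-Gamma(12.93, 94.48485).
E[σ²|data] = β/(α−1) = 94.48485/11.93 = 7.9199.

7.9199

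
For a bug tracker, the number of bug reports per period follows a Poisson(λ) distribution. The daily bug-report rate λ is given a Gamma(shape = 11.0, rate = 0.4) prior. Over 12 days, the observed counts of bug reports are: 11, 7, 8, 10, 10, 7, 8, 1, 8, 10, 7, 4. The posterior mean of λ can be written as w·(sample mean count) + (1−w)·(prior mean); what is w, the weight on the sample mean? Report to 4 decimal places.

With a Gamma(shape α, rate β) prior, the Poisson likelihood is conjugate: the posterior is Gamma(α + ΣXᵢ, β + n).
Posterior mean = (α₀+S)/(β₀+n) = [n/(β₀+n)]·(S/n) + [β₀/(β₀+n)]·(α₀/β₀), so only n and β₀ enter the weight.
Weight on data w = n/(β₀+n) = 12/(0.4+12) = 12/12.4 = 0.9677.

0.9677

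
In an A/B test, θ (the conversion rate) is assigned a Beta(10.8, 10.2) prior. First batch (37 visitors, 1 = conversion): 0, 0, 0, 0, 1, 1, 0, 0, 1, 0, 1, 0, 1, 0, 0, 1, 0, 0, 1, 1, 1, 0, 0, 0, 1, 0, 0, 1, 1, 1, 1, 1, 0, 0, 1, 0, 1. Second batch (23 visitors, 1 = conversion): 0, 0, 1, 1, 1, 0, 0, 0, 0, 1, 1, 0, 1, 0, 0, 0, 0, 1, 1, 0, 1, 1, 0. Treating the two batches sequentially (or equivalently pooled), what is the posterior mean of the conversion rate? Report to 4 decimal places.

The Beta prior is conjugate to a Binomial/Bernoulli likelihood; the update adds successes to α and failures to β.
After batch 1: Beta(10.8+17, 10.2+20) = Beta(27.8, 30.2).
After batch 2: Beta(27.8+10, 30.2+13) = Beta(37.8, 43.2).
Posterior mean = α/(α+β) = 37.8/81.0 = 0.4667.

0.4667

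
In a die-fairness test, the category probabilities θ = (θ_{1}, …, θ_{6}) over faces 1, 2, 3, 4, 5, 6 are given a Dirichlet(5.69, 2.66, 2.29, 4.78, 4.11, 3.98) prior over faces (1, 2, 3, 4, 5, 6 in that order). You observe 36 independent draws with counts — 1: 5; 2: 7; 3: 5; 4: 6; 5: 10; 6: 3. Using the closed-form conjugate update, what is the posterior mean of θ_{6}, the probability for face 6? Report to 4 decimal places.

The Dirichlet prior is conjugate to the Multinomial likelihood: each posterior αⱼ = prior αⱼ + observed count nⱼ.
Posterior concentration: (10.69, 9.66, 7.29, 10.78, 14.11, 6.98), total = 59.51.
E[θ_{6}|data] = α_{6}/Σα = 6.98/59.51 = 0.1173.

0.1173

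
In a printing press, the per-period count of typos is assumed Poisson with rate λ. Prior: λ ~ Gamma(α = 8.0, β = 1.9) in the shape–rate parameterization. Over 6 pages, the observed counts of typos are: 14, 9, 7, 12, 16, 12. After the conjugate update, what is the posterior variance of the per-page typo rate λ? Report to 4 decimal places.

1.2498

With a Gamma(shape α, rate β) prior, the Poisson likelihood is conjugate: the posterior is Gamma(α + ΣXᵢ, β + n).
Sum of counts S = 70 over n = 6 pages.
Posterior: Gamma(α+S, β+n) = Gamma(8.0+70, 1.9+6) = Gamma(78.0, 7.9).
Var = α/β² = 78.0/7.9² = 1.2498.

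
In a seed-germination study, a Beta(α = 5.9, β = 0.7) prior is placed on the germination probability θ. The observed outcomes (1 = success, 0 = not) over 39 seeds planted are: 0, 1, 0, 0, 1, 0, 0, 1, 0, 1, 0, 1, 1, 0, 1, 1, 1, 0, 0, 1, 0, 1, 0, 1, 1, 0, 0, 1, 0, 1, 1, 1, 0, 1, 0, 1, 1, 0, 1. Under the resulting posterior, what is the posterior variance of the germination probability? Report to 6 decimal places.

The Beta prior is conjugate to a Binomial/Bernoulli likelihood; the update adds successes to α and failures to β.
Posterior: Beta(α+k, β+n−k) = Beta(5.9+21, 0.7+18) = Beta(26.9, 18.7).
Var = αβ/((α+β)²(α+β+1)) = 26.9·18.7/(45.6²·46.6) = 0.005191.

0.005191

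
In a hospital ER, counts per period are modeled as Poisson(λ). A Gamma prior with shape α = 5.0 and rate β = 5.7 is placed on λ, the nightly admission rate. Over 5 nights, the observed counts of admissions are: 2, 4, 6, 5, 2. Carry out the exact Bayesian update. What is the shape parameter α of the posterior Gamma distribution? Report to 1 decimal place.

With a Gamma(shape α, rate β) prior, the Poisson likelihood is conjugate: the posterior is Gamma(α + ΣXᵢ, β + n).
Sum of counts S = 19 over n = 5 nights.
Posterior: Gamma(α+S, β+n) = Gamma(5.0+19, 5.7+5) = Gamma(24.0, 10.7).
Posterior α = 24.0.

24.0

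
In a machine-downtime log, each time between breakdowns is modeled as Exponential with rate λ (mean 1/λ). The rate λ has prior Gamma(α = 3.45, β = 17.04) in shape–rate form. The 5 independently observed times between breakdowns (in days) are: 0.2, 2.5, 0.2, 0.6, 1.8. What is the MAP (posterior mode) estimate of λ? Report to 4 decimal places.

With a Gamma(shape α, rate β) prior on the exponential rate λ, the posterior after n observations with total T = Σxᵢ is Gamma(α+n, β+T).
Sum of observations T = 5.3 days; n = 5.
Posterior: Gamma(3.45+5, 17.04+5.3) = Gamma(8.45, 22.34).
Mode = (α−1)/β = 0.3335.

0.3335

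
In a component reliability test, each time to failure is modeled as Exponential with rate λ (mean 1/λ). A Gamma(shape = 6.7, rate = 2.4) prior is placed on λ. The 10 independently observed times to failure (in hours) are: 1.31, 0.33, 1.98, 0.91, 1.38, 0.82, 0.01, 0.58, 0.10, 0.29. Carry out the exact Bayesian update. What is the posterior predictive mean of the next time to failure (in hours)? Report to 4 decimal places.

With a Gamma(shape α, rate β) prior on the exponential rate λ, the posterior after n observations with total T = Σxᵢ is Gamma(α+n, β+T).
Sum of observations T = 7.71 hours; n = 10.
Posterior: Gamma(6.7+10, 2.4+7.71) = Gamma(16.7, 10.11).
The predictive distribution for the next observation is Lomax; its mean is β/(α−1) = 10.11/15.7 = 0.6439.

0.6439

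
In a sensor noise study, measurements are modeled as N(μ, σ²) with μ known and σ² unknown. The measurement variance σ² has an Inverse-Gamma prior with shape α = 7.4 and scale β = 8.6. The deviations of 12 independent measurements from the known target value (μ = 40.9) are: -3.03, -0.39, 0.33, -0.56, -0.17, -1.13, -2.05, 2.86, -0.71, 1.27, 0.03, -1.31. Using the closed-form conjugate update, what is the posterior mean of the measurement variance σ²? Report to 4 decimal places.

With known mean μ and an Inverse-Gamma(α, β) prior on σ², the Normal likelihood is conjugate: posterior is Inv-Gamma(α + n/2, β + Σ(xᵢ−μ)²/2).
Σ(xᵢ−μ)² = (-3.03)² + (-0.39)² + (0.33)² + (-0.56)² + (-0.17)² + (-1.13)² + (-2.05)² + (2.86)² + (-0.71)² + (1.27)² + (0.03)² + (-1.31)² = 27.2774.
Posterior: Inv-Gamma(7.4 + 12/2, 8.6 + 27.2774/2) = Inv-Gamma(13.40, 22.23870).
E[σ²|data] = β/(α−1) = 22.23870/12.40 = 1.7934.

1.7934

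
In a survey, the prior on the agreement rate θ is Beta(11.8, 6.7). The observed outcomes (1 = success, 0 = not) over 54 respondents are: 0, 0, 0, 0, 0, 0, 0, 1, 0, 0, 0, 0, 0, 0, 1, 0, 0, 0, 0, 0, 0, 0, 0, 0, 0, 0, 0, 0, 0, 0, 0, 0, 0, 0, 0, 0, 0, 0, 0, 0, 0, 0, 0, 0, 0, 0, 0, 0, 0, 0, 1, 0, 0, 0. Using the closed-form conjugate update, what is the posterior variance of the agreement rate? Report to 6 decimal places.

The Beta prior is conjugate to a Binomial/Bernoulli likelihood; the update adds successes to α and failures to β.
Posterior: Beta(α+k, β+n−k) = Beta(11.8+3, 6.7+51) = Beta(14.8, 57.7).
Var = αβ/((α+β)²(α+β+1)) = 14.8·57.7/(72.5²·73.5) = 0.002210.

0.002210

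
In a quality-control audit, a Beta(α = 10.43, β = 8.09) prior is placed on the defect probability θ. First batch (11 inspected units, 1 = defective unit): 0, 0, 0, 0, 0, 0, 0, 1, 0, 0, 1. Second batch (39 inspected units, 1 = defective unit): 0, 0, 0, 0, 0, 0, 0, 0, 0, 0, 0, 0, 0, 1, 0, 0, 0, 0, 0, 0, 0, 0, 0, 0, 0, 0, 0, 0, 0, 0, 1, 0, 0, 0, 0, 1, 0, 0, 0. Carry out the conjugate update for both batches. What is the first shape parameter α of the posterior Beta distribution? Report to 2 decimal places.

The Beta prior is conjugate to a Binomial/Bernoulli likelihood; the update adds successes to α and failures to β.
After batch 1: Beta(10.43+2, 8.09+9) = Beta(12.43, 17.09).
After batch 2: Beta(12.43+3, 17.09+36) = Beta(15.43, 53.09).
Posterior α = 15.43.

15.43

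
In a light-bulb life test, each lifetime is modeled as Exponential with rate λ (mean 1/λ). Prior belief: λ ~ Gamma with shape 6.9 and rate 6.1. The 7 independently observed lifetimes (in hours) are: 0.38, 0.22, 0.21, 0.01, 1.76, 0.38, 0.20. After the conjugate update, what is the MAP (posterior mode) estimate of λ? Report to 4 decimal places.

1.3931

With a Gamma(shape α, rate β) prior on the exponential rate λ, the posterior after n observations with total T = Σxᵢ is Gamma(α+n, β+T).
Sum of observations T = 3.16 hours; n = 7.
Posterior: Gamma(6.9+7, 6.1+3.16) = Gamma(13.9, 9.26).
Mode = (α−1)/β = 1.3931.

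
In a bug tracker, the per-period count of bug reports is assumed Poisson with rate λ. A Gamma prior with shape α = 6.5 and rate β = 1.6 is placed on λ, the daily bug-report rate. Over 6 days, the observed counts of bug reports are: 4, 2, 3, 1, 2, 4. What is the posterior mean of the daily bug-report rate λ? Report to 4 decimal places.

With a Gamma(shape α, rate β) prior, the Poisson likelihood is conjugate: the posterior is Gamma(α + ΣXᵢ, β + n).
Sum of counts S = 16 over n = 6 days.
Posterior: Gamma(α+S, β+n) = Gamma(6.5+16, 1.6+6) = Gamma(22.5, 7.6).
Posterior mean = α/β = 22.5/7.6 = 2.9605.

2.9605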